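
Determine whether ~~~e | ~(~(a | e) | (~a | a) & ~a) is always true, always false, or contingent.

contingent

~~~e | ~(~(a | e) | (~a | a) & ~a)
= ~~~e | ~(~(a | e) | ~a)   [complement / identity]
= ~~~e | (a | e) & a   [De Morgan]
= ~~~e | a   [absorption]
= ~e | a   [double negation]
This depends on a, e, so it is not a constant.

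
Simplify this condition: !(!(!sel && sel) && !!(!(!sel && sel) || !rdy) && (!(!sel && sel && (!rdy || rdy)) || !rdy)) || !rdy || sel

!rdy || sel

!(!(!sel && sel) && !!(!(!sel && sel) || !rdy) && (!(!sel && sel && (!rdy || rdy)) || !rdy)) || !rdy || sel
= !(!(!sel && sel) && !!(!(!sel && sel) || !rdy) && (!(!sel && sel) || !rdy)) || !rdy || sel
= !(!(!sel && sel) && (!(!sel && sel) || !rdy) && (!(!sel && sel) || !rdy)) || !rdy || sel
= !(!(!sel && sel) && (!(!sel && sel) || !rdy)) || !rdy || sel
= !!(!sel && sel) || !rdy || sel
= !sel && sel || !rdy || sel
= !rdy || sel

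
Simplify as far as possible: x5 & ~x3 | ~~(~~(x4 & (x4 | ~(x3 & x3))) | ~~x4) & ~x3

x5 & ~x3 | ~~(~~(x4 & (x4 | ~(x3 & x3))) | ~~x4) & ~x3
= ~x3 & (x5 | ~~(~~(x4 & (x4 | ~(x3 & x3))) | ~~x4))   [distribution]
= ~x3 & (x5 | ~~(x4 & (x4 | ~(x3 & x3))) | ~~x4)   [double negation]
= ~x3 & (x5 | ~~(x4 & (x4 | ~x3)) | ~~x4)   [idempotence]
= ~x3 & (x5 | ~~x4 | ~~x4)   [absorption]
= ~x3 & (x5 | ~~x4)   [idempotence]
= ~x3 & (x5 | x4)   [double negation]

~x3 & (x5 | x4)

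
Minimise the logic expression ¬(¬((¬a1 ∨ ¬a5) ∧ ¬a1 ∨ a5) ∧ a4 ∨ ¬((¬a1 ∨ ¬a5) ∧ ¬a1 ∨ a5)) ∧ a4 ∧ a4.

¬(¬((¬a1 ∨ ¬a5) ∧ ¬a1 ∨ a5) ∧ a4 ∨ ¬((¬a1 ∨ ¬a5) ∧ ¬a1 ∨ a5)) ∧ a4 ∧ a4
= ¬¬((¬a1 ∨ ¬a5) ∧ ¬a1 ∨ a5) ∧ a4 ∧ a4   [absorption]
= ¬¬((¬a1 ∨ ¬a5) ∧ ¬a1 ∨ a5) ∧ a4   [idempotence]
= ¬¬(¬a1 ∨ a5) ∧ a4   [absorption]
= (¬a1 ∨ a5) ∧ a4   [double negation]

(¬a1 ∨ a5) ∧ a4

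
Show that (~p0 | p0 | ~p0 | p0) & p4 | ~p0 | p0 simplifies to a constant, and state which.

(~p0 | p0 | ~p0 | p0) & p4 | ~p0 | p0
= (~p0 | p0) & p4 | ~p0 | p0   (idempotence)
= ~p0 | p0   (absorption)
= 1   (complement)

1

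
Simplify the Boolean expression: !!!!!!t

t

!!!!!!t
= !!!!t   (double negation)
= !!t   (double negation)
= t   (double negation)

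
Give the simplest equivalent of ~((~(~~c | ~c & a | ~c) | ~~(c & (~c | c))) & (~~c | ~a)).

~((~(~~c | ~c & a | ~c) | ~~(c & (~c | c))) & (~~c | ~a))
= ~((~(~~c | ~c) | ~~(c & (~c | c))) & (~~c | ~a))   (absorption)
= ~((~c & c | ~~(c & (~c | c))) & (~~c | ~a))   (De Morgan)
= ~(~~(c & (~c | c)) & (~~c | ~a))   (complement / identity)
= ~(~~c & (~~c | ~a))   (complement / identity)
= ~~~c   (absorption)
= ~c   (double negation)

~c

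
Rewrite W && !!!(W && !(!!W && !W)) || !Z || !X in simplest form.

W && !!!(W && !(!!W && !W)) || !Z || !X
= W && !!!(W && (!W || W)) || !Z || !X   [De Morgan]
= W && !!!W || !Z || !X   [complement / identity]
= W && !W || !Z || !X   [double negation]
= !Z || !X   [complement / identity]

!Z || !X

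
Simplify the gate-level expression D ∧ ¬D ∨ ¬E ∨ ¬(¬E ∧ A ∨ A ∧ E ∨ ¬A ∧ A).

¬E ∨ ¬A

D ∧ ¬D ∨ ¬E ∨ ¬(¬E ∧ A ∨ A ∧ E ∨ ¬A ∧ A)
= ¬E ∨ ¬(¬E ∧ A ∨ A ∧ E ∨ ¬A ∧ A)   — complement / identity
= ¬E ∨ ¬(¬E ∧ A ∨ A ∧ E)   — complement / identity
= ¬E ∨ ¬A   — distribution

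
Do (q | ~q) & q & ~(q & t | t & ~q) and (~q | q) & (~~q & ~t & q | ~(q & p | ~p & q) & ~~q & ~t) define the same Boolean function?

E1: (q | ~q) & q & ~(q & t | t & ~q)
    = (q | ~q) & q & ~t   — distribution
    = q & ~t   — complement / identity
E2: (~q | q) & (~~q & ~t & q | ~(q & p | ~p & q) & ~~q & ~t)
    = (~q | q) & (~~q & ~t & q | ~q & ~~q & ~t)   — distribution
    = ~~q & ~t & q | ~q & ~~q & ~t   — complement / identity
    = ~~q & ~t   — distribution
    = q & ~t   — double negation
Both reduce to q & ~t, so they are equivalent.

Yes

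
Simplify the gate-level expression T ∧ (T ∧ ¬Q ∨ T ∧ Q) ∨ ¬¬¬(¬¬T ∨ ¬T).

T ∧ (T ∧ ¬Q ∨ T ∧ Q) ∨ ¬¬¬(¬¬T ∨ ¬T)
= T ∧ T ∨ ¬¬¬(¬¬T ∨ ¬T)   (distribution)
= T ∧ T ∨ ¬¬(¬T ∧ T)   (De Morgan)
= T ∧ T ∨ ¬T ∧ T   (double negation)
= T   (distribution)

T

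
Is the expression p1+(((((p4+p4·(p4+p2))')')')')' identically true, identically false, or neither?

neither

p1+(((((p4+p4·(p4+p2))')')')')'
= p1+(((((p4+p4)')')')')'
= p1+(((p4+p4)')')'
= p1+(p4+p4)'
= p1+p4'
This depends on p1, p4, so it is not a constant.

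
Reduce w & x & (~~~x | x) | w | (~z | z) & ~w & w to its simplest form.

w

w & x & (~~~x | x) | w | (~z | z) & ~w & w
= w & x & (~x | x) | w | (~z | z) & ~w & w   [double negation]
= w & x & (~x | x) | w | ~w & w   [complement / identity]
= w & x | w | ~w & w   [complement / identity]
= w | ~w & w   [absorption]
= w   [complement / identity]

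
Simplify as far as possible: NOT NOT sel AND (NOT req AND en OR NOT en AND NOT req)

NOT NOT sel AND (NOT req AND en OR NOT en AND NOT req)
= NOT NOT sel AND NOT req
= sel AND NOT req

sel AND NOT req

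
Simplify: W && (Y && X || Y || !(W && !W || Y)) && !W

W && (Y && X || Y || !(W && !W || Y)) && !W
= W && (Y || !(W && !W || Y)) && !W   [absorption]
= W && (Y || !Y) && !W   [complement / identity]
= W && !W   [complement / identity]
= false   [complement]

false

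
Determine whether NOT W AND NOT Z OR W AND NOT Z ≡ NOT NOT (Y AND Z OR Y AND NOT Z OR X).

E1: NOT W AND NOT Z OR W AND NOT Z
    = NOT Z
E2: NOT NOT (Y AND Z OR Y AND NOT Z OR X)
    = NOT NOT (Y OR X)
    = Y OR X
These differ: at W=0, X=1, Y=1, Z=1, E1 = 0 but E2 = 1.

No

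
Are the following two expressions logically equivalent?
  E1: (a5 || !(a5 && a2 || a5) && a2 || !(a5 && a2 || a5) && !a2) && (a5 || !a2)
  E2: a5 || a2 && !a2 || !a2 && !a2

Yes

E1: (a5 || !(a5 && a2 || a5) && a2 || !(a5 && a2 || a5) && !a2) && (a5 || !a2)
    = (a5 || !(a5 && a2 || a5)) && (a5 || !a2)
    = (a5 || !a5) && (a5 || !a2)
    = a5 || !a2
E2: a5 || a2 && !a2 || !a2 && !a2
    = a5 || !a2
Both reduce to a5 || !a2, so they are equivalent.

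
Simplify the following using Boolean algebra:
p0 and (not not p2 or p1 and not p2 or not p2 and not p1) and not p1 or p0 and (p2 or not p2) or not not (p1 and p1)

p0 or p1

p0 and (not not p2 or p1 and not p2 or not p2 and not p1) and not p1 or p0 and (p2 or not p2) or not not (p1 and p1)
= p0 and (not not p2 or not p2) and not p1 or p0 and (p2 or not p2) or not not (p1 and p1)   [distribution]
= p0 and (p2 or not p2) and not p1 or p0 and (p2 or not p2) or not not (p1 and p1)   [double negation]
= p0 and (p2 or not p2) or not not (p1 and p1)   [absorption]
= p0 or not not (p1 and p1)   [complement / identity]
= p0 or p1 and p1   [double negation]
= p0 or p1   [idempotence]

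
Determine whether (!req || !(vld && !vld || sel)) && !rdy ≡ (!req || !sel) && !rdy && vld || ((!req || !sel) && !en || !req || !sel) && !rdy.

E1: (!req || !(vld && !vld || sel)) && !rdy
    = (!req || !sel) && !rdy   (complement / identity)
E2: (!req || !sel) && !rdy && vld || ((!req || !sel) && !en || !req || !sel) && !rdy
    = (!req || !sel) && !rdy && vld || (!req || !sel) && !rdy   (absorption)
    = (!req || !sel) && !rdy   (absorption)
Both reduce to (!req || !sel) && !rdy, so they are equivalent.

Yes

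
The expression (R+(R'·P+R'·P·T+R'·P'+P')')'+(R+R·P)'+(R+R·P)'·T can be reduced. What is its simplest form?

(R+(R'·P+R'·P·T+R'·P'+P')')'+(R+R·P)'+(R+R·P)'·T
= (R+(R'·P+R'·P'+P')')'+(R+R·P)'+(R+R·P)'·T   [absorption]
= (R+(R'+P')')'+(R+R·P)'+(R+R·P)'·T   [distribution]
= (R+(R'+P')')'+(R+R·P)'   [absorption]
= (R+R·P)'+(R+R·P)'   [De Morgan]
= (R+R·P)'   [idempotence]
= R'   [absorption]

R'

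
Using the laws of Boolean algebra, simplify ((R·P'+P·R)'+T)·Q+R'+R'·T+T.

((R·P'+P·R)'+T)·Q+R'+R'·T+T
= ((R·P'+P·R)'+T)·Q+R'+T
= (R'+T)·Q+R'+T
= R'+T

R'+T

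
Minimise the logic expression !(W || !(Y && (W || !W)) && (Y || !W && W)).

!W

!(W || !(Y && (W || !W)) && (Y || !W && W))
= !(W || !(Y && (W || !W)) && Y)   — complement / identity
= !(W || !Y && Y)   — complement / identity
= !W   — complement / identity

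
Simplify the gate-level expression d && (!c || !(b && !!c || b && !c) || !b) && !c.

d && (!c || !(b && !!c || b && !c) || !b) && !c
= d && (!c || !(b && c || b && !c) || !b) && !c   — double negation
= d && (!c || !b || !b) && !c   — distribution
= d && (!c || !b) && !c   — idempotence
= d && !c   — absorption

d && !c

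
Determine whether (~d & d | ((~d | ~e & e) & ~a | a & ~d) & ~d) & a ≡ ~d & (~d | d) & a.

Yes

E1: (~d & d | ((~d | ~e & e) & ~a | a & ~d) & ~d) & a
    = (~d & d | (~d & ~a | a & ~d) & ~d) & a
    = (~d & d | ~d & ~d) & a
    = ~d & a
E2: ~d & (~d | d) & a
    = ~d & a
Both reduce to ~d & a, so they are equivalent.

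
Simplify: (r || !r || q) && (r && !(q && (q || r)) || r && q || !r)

true

(r || !r || q) && (r && !(q && (q || r)) || r && q || !r)
= (r || !r || q) && (r && !q || r && q || !r)   (absorption)
= (r || !r || q) && (r || !r)   (distribution)
= r || !r   (absorption)
= true   (complement)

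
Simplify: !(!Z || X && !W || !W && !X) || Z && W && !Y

Z && W

!(!Z || X && !W || !W && !X) || Z && W && !Y
= !(!Z || !W) || Z && W && !Y   — distribution
= Z && W || Z && W && !Y   — De Morgan
= Z && W   — absorption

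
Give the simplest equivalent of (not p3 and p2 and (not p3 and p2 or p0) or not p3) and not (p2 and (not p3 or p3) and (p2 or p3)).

(not p3 and p2 and (not p3 and p2 or p0) or not p3) and not (p2 and (not p3 or p3) and (p2 or p3))
= (not p3 and p2 and (not p3 and p2 or p0) or not p3) and not (p2 and (p2 or p3))
= (not p3 and p2 or not p3) and not (p2 and (p2 or p3))
= (not p3 and p2 or not p3) and not p2
= not p3 and not p2

not p3 and not p2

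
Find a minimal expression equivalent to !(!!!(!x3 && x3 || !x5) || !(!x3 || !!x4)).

!(!!!(!x3 && x3 || !x5) || !(!x3 || !!x4))
= !(!(!x3 && x3 || !x5) || !(!x3 || !!x4))   [double negation]
= !(!(!x3 && x3 || !x5) || !(!x3 || x4))   [double negation]
= (!x3 && x3 || !x5) && (!x3 || x4)   [De Morgan]
= !x5 && (!x3 || x4)   [complement / identity]

!x5 && (!x3 || x4)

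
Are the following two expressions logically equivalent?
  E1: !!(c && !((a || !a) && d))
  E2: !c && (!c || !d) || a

E1: !!(c && !((a || !a) && d))
    = c && !((a || !a) && d)
    = c && !d
E2: !c && (!c || !d) || a
    = !c || a
These differ: at a=1, c=0, d=0, E1 = 0 but E2 = 1.

No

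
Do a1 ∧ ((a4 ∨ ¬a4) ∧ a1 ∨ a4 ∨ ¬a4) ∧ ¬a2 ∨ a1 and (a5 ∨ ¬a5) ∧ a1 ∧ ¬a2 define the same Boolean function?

No

E1: a1 ∧ ((a4 ∨ ¬a4) ∧ a1 ∨ a4 ∨ ¬a4) ∧ ¬a2 ∨ a1
    = a1 ∧ (a4 ∨ ¬a4) ∧ ¬a2 ∨ a1   — absorption
    = a1 ∧ ¬a2 ∨ a1   — complement / identity
    = a1   — absorption
E2: (a5 ∨ ¬a5) ∧ a1 ∧ ¬a2
    = a1 ∧ ¬a2   — complement / identity
These differ: at a1=1, a2=1, a4=0, a5=0, E1 = 1 but E2 = 0.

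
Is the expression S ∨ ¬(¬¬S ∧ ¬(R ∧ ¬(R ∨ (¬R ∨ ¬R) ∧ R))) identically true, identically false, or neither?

identically true

S ∨ ¬(¬¬S ∧ ¬(R ∧ ¬(R ∨ (¬R ∨ ¬R) ∧ R)))
= S ∨ ¬S ∨ R ∧ ¬(R ∨ (¬R ∨ ¬R) ∧ R)   (De Morgan)
= S ∨ ¬S ∨ R ∧ ¬(R ∨ ¬R ∧ R)   (idempotence)
= S ∨ ¬S ∨ R ∧ ¬R   (complement / identity)
= S ∨ ¬S   (complement / identity)
= True   (complement)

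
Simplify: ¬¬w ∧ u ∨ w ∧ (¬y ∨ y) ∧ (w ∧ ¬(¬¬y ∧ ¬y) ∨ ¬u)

¬¬w ∧ u ∨ w ∧ (¬y ∨ y) ∧ (w ∧ ¬(¬¬y ∧ ¬y) ∨ ¬u)
= ¬¬w ∧ u ∨ w ∧ (¬y ∨ y) ∧ (w ∧ (¬y ∨ y) ∨ ¬u)   (De Morgan)
= ¬¬w ∧ u ∨ w ∧ (¬y ∨ y)   (absorption)
= ¬¬w ∧ u ∨ w   (complement / identity)
= w ∧ u ∨ w   (double negation)
= w   (absorption)

w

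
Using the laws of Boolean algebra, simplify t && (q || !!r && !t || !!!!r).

t && (q || r)

t && (q || !!r && !t || !!!!r)
= t && (q || !!r && !t || !!r)   — double negation
= t && (q || !!r)   — absorption
= t && (q || r)   — double negation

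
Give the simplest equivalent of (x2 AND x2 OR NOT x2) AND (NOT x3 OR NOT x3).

(x2 AND x2 OR NOT x2) AND (NOT x3 OR NOT x3)
= (x2 AND x2 OR NOT x2) AND NOT x3   — idempotence
= (x2 OR NOT x2) AND NOT x3   — idempotence
= NOT x3   — complement / identity

NOT x3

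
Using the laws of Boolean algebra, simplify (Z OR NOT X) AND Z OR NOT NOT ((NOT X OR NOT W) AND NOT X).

(Z OR NOT X) AND Z OR NOT NOT ((NOT X OR NOT W) AND NOT X)
= (Z OR NOT X) AND Z OR NOT NOT NOT X   (absorption)
= Z OR NOT NOT NOT X   (absorption)
= Z OR NOT X   (double negation)

Z OR NOT X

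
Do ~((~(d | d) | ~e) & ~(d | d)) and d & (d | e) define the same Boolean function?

Yes

E1: ~((~(d | d) | ~e) & ~(d | d))
    = ~~(d | d)   — absorption
    = ~~d   — idempotence
    = d   — double negation
E2: d & (d | e)
    = d   — absorption
Both reduce to d, so they are equivalent.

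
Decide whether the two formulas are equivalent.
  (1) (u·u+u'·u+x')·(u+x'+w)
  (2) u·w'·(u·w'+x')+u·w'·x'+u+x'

Yes

E1: (u·u+u'·u+x')·(u+x'+w)
    = (u+x')·(u+x'+w)   [distribution]
    = u+x'   [absorption]
E2: u·w'·(u·w'+x')+u·w'·x'+u+x'
    = u·w'+u·w'·x'+u+x'   [absorption]
    = u·w'+u+x'   [absorption]
    = u+x'   [absorption]
Both reduce to u+x', so they are equivalent.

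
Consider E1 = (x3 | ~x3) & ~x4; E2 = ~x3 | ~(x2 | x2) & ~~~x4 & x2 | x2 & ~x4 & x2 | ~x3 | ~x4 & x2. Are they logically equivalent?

E1: (x3 | ~x3) & ~x4
    = ~x4   [complement / identity]
E2: ~x3 | ~(x2 | x2) & ~~~x4 & x2 | x2 & ~x4 & x2 | ~x3 | ~x4 & x2
    = ~x3 | ~x2 & ~~~x4 & x2 | x2 & ~x4 & x2 | ~x3 | ~x4 & x2   [idempotence]
    = ~x3 | ~x2 & ~x4 & x2 | x2 & ~x4 & x2 | ~x3 | ~x4 & x2   [double negation]
    = ~x3 | ~x4 & x2 | ~x3 | ~x4 & x2   [distribution]
    = ~x3 | ~x4 & x2   [idempotence]
These differ: at x2=0, x3=0, x4=1, E1 = 0 but E2 = 1.

No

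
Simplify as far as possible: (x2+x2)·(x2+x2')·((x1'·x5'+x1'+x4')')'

x2·(x1'+x4')

(x2+x2)·(x2+x2')·((x1'·x5'+x1'+x4')')'
= (x2+x2·x2')·((x1'·x5'+x1'+x4')')'
= (x2+x2·x2')·(x1'·x5'+x1'+x4')
= (x2+x2·x2')·(x1'+x4')
= x2·(x1'+x4')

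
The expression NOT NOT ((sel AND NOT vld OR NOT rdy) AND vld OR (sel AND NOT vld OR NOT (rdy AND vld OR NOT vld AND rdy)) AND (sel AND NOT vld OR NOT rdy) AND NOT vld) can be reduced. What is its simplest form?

sel AND NOT vld OR NOT rdy

NOT NOT ((sel AND NOT vld OR NOT rdy) AND vld OR (sel AND NOT vld OR NOT (rdy AND vld OR NOT vld AND rdy)) AND (sel AND NOT vld OR NOT rdy) AND NOT vld)
= (sel AND NOT vld OR NOT rdy) AND vld OR (sel AND NOT vld OR NOT (rdy AND vld OR NOT vld AND rdy)) AND (sel AND NOT vld OR NOT rdy) AND NOT vld   (double negation)
= (sel AND NOT vld OR NOT rdy) AND vld OR (sel AND NOT vld OR NOT rdy) AND (sel AND NOT vld OR NOT rdy) AND NOT vld   (distribution)
= (sel AND NOT vld OR NOT rdy) AND vld OR (sel AND NOT vld OR NOT rdy) AND NOT vld   (idempotence)
= sel AND NOT vld OR NOT rdy   (distribution)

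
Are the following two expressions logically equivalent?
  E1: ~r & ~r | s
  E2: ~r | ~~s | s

Yes

E1: ~r & ~r | s
    = ~r | s   — idempotence
E2: ~r | ~~s | s
    = ~r | s | s   — double negation
    = ~r | s   — idempotence
Both reduce to ~r | s, so they are equivalent.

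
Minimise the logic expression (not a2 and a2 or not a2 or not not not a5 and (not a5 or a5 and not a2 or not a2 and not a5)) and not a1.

(not a2 or not a5) and not a1

(not a2 and a2 or not a2 or not not not a5 and (not a5 or a5 and not a2 or not a2 and not a5)) and not a1
= (not a2 or not not not a5 and (not a5 or a5 and not a2 or not a2 and not a5)) and not a1   (complement / identity)
= (not a2 or not not not a5 and (not a5 or not a2)) and not a1   (distribution)
= (not a2 or not a5 and (not a5 or not a2)) and not a1   (double negation)
= (not a2 or not a5) and not a1   (absorption)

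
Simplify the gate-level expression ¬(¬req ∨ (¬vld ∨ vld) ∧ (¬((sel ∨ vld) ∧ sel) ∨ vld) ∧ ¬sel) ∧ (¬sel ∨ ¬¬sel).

¬(¬req ∨ (¬vld ∨ vld) ∧ (¬((sel ∨ vld) ∧ sel) ∨ vld) ∧ ¬sel) ∧ (¬sel ∨ ¬¬sel)
= ¬(¬req ∨ (¬vld ∨ vld) ∧ (¬((sel ∨ vld) ∧ sel) ∨ vld) ∧ ¬sel) ∧ (¬sel ∨ sel)   (double negation)
= ¬(¬req ∨ (¬vld ∨ vld) ∧ (¬sel ∨ vld) ∧ ¬sel) ∧ (¬sel ∨ sel)   (absorption)
= ¬(¬req ∨ (¬vld ∨ vld) ∧ (¬sel ∨ vld) ∧ ¬sel)   (complement / identity)
= ¬(¬req ∨ (¬sel ∨ vld) ∧ ¬sel)   (complement / identity)
= ¬(¬req ∨ ¬sel)   (absorption)
= req ∧ sel   (De Morgan)

req ∧ sel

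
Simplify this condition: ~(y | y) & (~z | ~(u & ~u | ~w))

~y & (~z | w)

~(y | y) & (~z | ~(u & ~u | ~w))
= ~y & (~z | ~(u & ~u | ~w))   (idempotence)
= ~y & (~z | ~~w)   (complement / identity)
= ~y & (~z | w)   (double negation)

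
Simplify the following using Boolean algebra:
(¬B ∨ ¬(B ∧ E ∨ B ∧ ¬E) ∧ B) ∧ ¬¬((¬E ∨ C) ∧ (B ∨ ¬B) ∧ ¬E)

(¬B ∨ ¬(B ∧ E ∨ B ∧ ¬E) ∧ B) ∧ ¬¬((¬E ∨ C) ∧ (B ∨ ¬B) ∧ ¬E)
= (¬B ∨ ¬(B ∧ E ∨ B ∧ ¬E) ∧ B) ∧ ¬¬((¬E ∨ C) ∧ ¬E)   — complement / identity
= (¬B ∨ ¬B ∧ B) ∧ ¬¬((¬E ∨ C) ∧ ¬E)   — distribution
= (¬B ∨ ¬B ∧ B) ∧ ¬¬¬E   — absorption
= (¬B ∨ ¬B ∧ B) ∧ ¬E   — double negation
= ¬B ∧ ¬E   — complement / identity

¬B ∧ ¬E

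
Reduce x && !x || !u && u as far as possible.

x && !x || !u && u
= !u && u
= false

false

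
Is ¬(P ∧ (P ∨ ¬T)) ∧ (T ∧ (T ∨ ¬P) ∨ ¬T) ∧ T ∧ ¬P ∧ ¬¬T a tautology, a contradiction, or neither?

neither

¬(P ∧ (P ∨ ¬T)) ∧ (T ∧ (T ∨ ¬P) ∨ ¬T) ∧ T ∧ ¬P ∧ ¬¬T
= ¬(P ∧ (P ∨ ¬T)) ∧ (T ∨ ¬T) ∧ T ∧ ¬P ∧ ¬¬T
= ¬(P ∧ (P ∨ ¬T)) ∧ T ∧ ¬P ∧ ¬¬T
= ¬(P ∧ (P ∨ ¬T)) ∧ T ∧ ¬P ∧ T
= ¬P ∧ T ∧ ¬P ∧ T
= ¬P ∧ T
This depends on P, T, so it is not a constant.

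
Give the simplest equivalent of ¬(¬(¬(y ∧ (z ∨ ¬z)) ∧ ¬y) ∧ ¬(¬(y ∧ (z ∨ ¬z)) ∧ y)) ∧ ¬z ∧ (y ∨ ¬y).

¬(¬(¬(y ∧ (z ∨ ¬z)) ∧ ¬y) ∧ ¬(¬(y ∧ (z ∨ ¬z)) ∧ y)) ∧ ¬z ∧ (y ∨ ¬y)
= (¬(y ∧ (z ∨ ¬z)) ∧ ¬y ∨ ¬(y ∧ (z ∨ ¬z)) ∧ y) ∧ ¬z ∧ (y ∨ ¬y)   (De Morgan)
= ¬(y ∧ (z ∨ ¬z)) ∧ ¬z ∧ (y ∨ ¬y)   (distribution)
= ¬y ∧ ¬z ∧ (y ∨ ¬y)   (complement / identity)
= ¬y ∧ ¬z   (complement / identity)

¬y ∧ ¬z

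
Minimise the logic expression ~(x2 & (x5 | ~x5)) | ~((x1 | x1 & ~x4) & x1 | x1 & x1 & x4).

~(x2 & (x5 | ~x5)) | ~((x1 | x1 & ~x4) & x1 | x1 & x1 & x4)
= ~(x2 & (x5 | ~x5)) | ~(x1 & x1 | x1 & x1 & x4)
= ~(x2 & (x5 | ~x5)) | ~(x1 & x1)
= ~(x2 & (x5 | ~x5)) | ~x1
= ~x2 | ~x1

~x2 | ~x1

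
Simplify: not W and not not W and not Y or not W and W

not W and not not W and not Y or not W and W
= not W and W and not Y or not W and W   [double negation]
= not W and W   [absorption]
= False   [complement]

False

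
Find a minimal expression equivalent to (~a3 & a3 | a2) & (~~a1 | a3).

(~a3 & a3 | a2) & (~~a1 | a3)
= (~a3 & a3 | a2) & (a1 | a3)   — double negation
= a2 & (a1 | a3)   — complement / identity

a2 & (a1 | a3)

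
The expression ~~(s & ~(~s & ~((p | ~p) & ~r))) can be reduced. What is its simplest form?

s

~~(s & ~(~s & ~((p | ~p) & ~r)))
= ~~(s & ~(~s & ~~r))   (complement / identity)
= ~~(s & (s | ~r))   (De Morgan)
= ~~s   (absorption)
= s   (double negation)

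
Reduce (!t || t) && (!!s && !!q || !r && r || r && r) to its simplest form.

s && q || r

(!t || t) && (!!s && !!q || !r && r || r && r)
= (!t || t) && (!!s && !!q || r)   (distribution)
= !!s && !!q || r   (complement / identity)
= s && !!q || r   (double negation)
= s && q || r   (double negation)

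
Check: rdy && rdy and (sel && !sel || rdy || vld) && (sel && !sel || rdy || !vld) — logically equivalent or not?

E1: rdy && rdy
    = rdy
E2: (sel && !sel || rdy || vld) && (sel && !sel || rdy || !vld)
    = vld && !vld || sel && !sel || rdy
    = vld && !vld || rdy
    = rdy
Both reduce to rdy, so they are equivalent.

Yes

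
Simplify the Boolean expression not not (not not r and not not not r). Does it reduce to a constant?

False

not not (not not r and not not not r)
= not (not r or not not r)   — De Morgan
= r and not r   — De Morgan
= False   — complement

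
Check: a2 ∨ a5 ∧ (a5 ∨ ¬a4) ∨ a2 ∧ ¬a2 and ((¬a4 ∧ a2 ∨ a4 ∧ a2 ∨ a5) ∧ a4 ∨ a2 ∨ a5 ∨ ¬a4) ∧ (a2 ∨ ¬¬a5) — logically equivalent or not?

Yes

E1: a2 ∨ a5 ∧ (a5 ∨ ¬a4) ∨ a2 ∧ ¬a2
    = a2 ∨ a5 ∧ (a5 ∨ ¬a4)   [complement / identity]
    = a2 ∨ a5   [absorption]
E2: ((¬a4 ∧ a2 ∨ a4 ∧ a2 ∨ a5) ∧ a4 ∨ a2 ∨ a5 ∨ ¬a4) ∧ (a2 ∨ ¬¬a5)
    = ((¬a4 ∧ a2 ∨ a4 ∧ a2 ∨ a5) ∧ a4 ∨ a2 ∨ a5 ∨ ¬a4) ∧ (a2 ∨ a5)   [double negation]
    = ((a2 ∨ a5) ∧ a4 ∨ a2 ∨ a5 ∨ ¬a4) ∧ (a2 ∨ a5)   [distribution]
    = (a2 ∨ a5 ∨ ¬a4) ∧ (a2 ∨ a5)   [absorption]
    = a2 ∨ a5   [absorption]
Both reduce to a2 ∨ a5, so they are equivalent.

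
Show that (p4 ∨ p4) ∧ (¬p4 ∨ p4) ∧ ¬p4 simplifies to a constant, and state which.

False

(p4 ∨ p4) ∧ (¬p4 ∨ p4) ∧ ¬p4
= (p4 ∨ p4) ∧ ¬p4   (complement / identity)
= p4 ∧ ¬p4   (idempotence)
= False   (complement)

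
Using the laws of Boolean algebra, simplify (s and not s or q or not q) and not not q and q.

(s and not s or q or not q) and not not q and q
= (q or not q) and not not q and q   — complement / identity
= (q or not q) and q and q   — double negation
= q and q   — complement / identity
= q   — idempotence

q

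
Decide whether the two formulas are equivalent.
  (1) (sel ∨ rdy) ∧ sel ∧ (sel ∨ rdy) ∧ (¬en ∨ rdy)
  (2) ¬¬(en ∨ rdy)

No

E1: (sel ∨ rdy) ∧ sel ∧ (sel ∨ rdy) ∧ (¬en ∨ rdy)
    = sel ∧ (sel ∨ rdy) ∧ (¬en ∨ rdy)   [absorption]
    = sel ∧ (¬en ∨ rdy)   [absorption]
E2: ¬¬(en ∨ rdy)
    = en ∨ rdy   [double negation]
These differ: at en=1, rdy=0, sel=0, E1 = 0 but E2 = 1.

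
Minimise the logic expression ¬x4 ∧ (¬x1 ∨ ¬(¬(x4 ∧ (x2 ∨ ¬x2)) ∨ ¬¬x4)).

¬x4 ∧ ¬x1

¬x4 ∧ (¬x1 ∨ ¬(¬(x4 ∧ (x2 ∨ ¬x2)) ∨ ¬¬x4))
= ¬x4 ∧ (¬x1 ∨ ¬(¬x4 ∨ ¬¬x4))   (complement / identity)
= ¬x4 ∧ (¬x1 ∨ x4 ∧ ¬x4)   (De Morgan)
= ¬x4 ∧ ¬x1   (complement / identity)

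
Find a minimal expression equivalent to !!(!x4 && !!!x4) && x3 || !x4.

!x4

!!(!x4 && !!!x4) && x3 || !x4
= !!(!x4 && !x4) && x3 || !x4   — double negation
= !!!x4 && x3 || !x4   — idempotence
= !x4 && x3 || !x4   — double negation
= !x4   — absorption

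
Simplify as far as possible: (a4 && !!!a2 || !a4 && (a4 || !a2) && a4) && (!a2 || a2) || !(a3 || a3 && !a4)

a4 && !a2 || !a3

(a4 && !!!a2 || !a4 && (a4 || !a2) && a4) && (!a2 || a2) || !(a3 || a3 && !a4)
= (a4 && !!!a2 || !a4 && (a4 || !a2) && a4) && (!a2 || a2) || !a3   — absorption
= a4 && !!!a2 || !a4 && (a4 || !a2) && a4 || !a3   — complement / identity
= a4 && !!!a2 || !a4 && a4 || !a3   — absorption
= a4 && !!!a2 || !a3   — complement / identity
= a4 && !a2 || !a3   — double negation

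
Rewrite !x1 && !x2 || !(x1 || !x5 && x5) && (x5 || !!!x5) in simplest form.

!x1

!x1 && !x2 || !(x1 || !x5 && x5) && (x5 || !!!x5)
= !x1 && !x2 || !(x1 || !x5 && x5) && (x5 || !x5)   — double negation
= !x1 && !x2 || !x1 && (x5 || !x5)   — complement / identity
= !x1 && !x2 || !x1   — complement / identity
= !x1   — absorption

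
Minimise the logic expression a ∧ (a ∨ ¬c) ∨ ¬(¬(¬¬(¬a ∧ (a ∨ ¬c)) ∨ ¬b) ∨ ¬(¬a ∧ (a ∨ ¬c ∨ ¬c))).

a ∧ (a ∨ ¬c) ∨ ¬(¬(¬¬(¬a ∧ (a ∨ ¬c)) ∨ ¬b) ∨ ¬(¬a ∧ (a ∨ ¬c ∨ ¬c)))
= a ∧ (a ∨ ¬c) ∨ ¬(¬(¬¬(¬a ∧ (a ∨ ¬c)) ∨ ¬b) ∨ ¬(¬a ∧ (a ∨ ¬c)))
= a ∧ (a ∨ ¬c) ∨ ¬(¬(¬a ∧ (a ∨ ¬c) ∨ ¬b) ∨ ¬(¬a ∧ (a ∨ ¬c)))
= a ∧ (a ∨ ¬c) ∨ (¬a ∧ (a ∨ ¬c) ∨ ¬b) ∧ ¬a ∧ (a ∨ ¬c)
= a ∧ (a ∨ ¬c) ∨ ¬a ∧ (a ∨ ¬c)
= a ∨ ¬c

a ∨ ¬c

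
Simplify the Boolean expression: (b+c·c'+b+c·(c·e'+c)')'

b'

(b+c·c'+b+c·(c·e'+c)')'
= (b+c·c'+b+c·c')'   — absorption
= (b+c·c')'   — idempotence
= b'   — complement / identity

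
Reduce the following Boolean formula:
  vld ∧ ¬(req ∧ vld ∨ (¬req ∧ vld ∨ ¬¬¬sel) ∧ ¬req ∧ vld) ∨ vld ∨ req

vld ∨ req

vld ∧ ¬(req ∧ vld ∨ (¬req ∧ vld ∨ ¬¬¬sel) ∧ ¬req ∧ vld) ∨ vld ∨ req
= vld ∧ ¬(req ∧ vld ∨ (¬req ∧ vld ∨ ¬sel) ∧ ¬req ∧ vld) ∨ vld ∨ req   (double negation)
= vld ∧ ¬(req ∧ vld ∨ ¬req ∧ vld) ∨ vld ∨ req   (absorption)
= vld ∧ ¬vld ∨ vld ∨ req   (distribution)
= vld ∨ req   (complement / identity)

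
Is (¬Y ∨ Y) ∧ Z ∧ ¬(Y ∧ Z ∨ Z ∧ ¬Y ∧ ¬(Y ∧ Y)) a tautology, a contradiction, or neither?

(¬Y ∨ Y) ∧ Z ∧ ¬(Y ∧ Z ∨ Z ∧ ¬Y ∧ ¬(Y ∧ Y))
= (¬Y ∨ Y) ∧ Z ∧ ¬(Y ∧ Z ∨ Z ∧ ¬Y ∧ ¬Y)   [idempotence]
= (¬Y ∨ Y) ∧ Z ∧ ¬(Y ∧ Z ∨ Z ∧ ¬Y)   [idempotence]
= Z ∧ ¬(Y ∧ Z ∨ Z ∧ ¬Y)   [complement / identity]
= Z ∧ ¬Z   [distribution]
= False   [complement]

contradiction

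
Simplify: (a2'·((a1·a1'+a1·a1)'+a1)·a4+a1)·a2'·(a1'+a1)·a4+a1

a2'·a4+a1

(a2'·((a1·a1'+a1·a1)'+a1)·a4+a1)·a2'·(a1'+a1)·a4+a1
= (a2'·(a1'+a1)·a4+a1)·a2'·(a1'+a1)·a4+a1   (distribution)
= a2'·(a1'+a1)·a4+a1   (absorption)
= a2'·a4+a1   (complement / identity)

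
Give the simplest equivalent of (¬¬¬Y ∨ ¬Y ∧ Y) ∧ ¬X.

¬Y ∧ ¬X

(¬¬¬Y ∨ ¬Y ∧ Y) ∧ ¬X
= (¬Y ∨ ¬Y ∧ Y) ∧ ¬X
= ¬Y ∧ ¬X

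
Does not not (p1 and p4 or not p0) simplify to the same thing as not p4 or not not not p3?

E1: not not (p1 and p4 or not p0)
    = p1 and p4 or not p0   — double negation
E2: not p4 or not not not p3
    = not p4 or not p3   — double negation
These differ: at p0=1, p1=0, p3=0, p4=0, E1 = 0 but E2 = 1.

No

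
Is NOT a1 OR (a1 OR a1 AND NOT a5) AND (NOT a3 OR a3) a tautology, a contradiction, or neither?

tautology

NOT a1 OR (a1 OR a1 AND NOT a5) AND (NOT a3 OR a3)
= NOT a1 OR a1 AND (NOT a3 OR a3)
= NOT a1 OR a1
= TRUE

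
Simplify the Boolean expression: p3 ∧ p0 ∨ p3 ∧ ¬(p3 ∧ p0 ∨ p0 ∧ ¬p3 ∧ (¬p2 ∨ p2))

p3

p3 ∧ p0 ∨ p3 ∧ ¬(p3 ∧ p0 ∨ p0 ∧ ¬p3 ∧ (¬p2 ∨ p2))
= p3 ∧ p0 ∨ p3 ∧ ¬(p3 ∧ p0 ∨ p0 ∧ ¬p3)   (complement / identity)
= p3 ∧ p0 ∨ p3 ∧ ¬p0   (distribution)
= p3   (distribution)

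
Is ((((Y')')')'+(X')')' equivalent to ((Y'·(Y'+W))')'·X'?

E1: ((((Y')')')'+(X')')'
    = ((Y')')'·X'   (De Morgan)
    = Y'·X'   (double negation)
E2: ((Y'·(Y'+W))')'·X'
    = ((Y')')'·X'   (absorption)
    = Y'·X'   (double negation)
Both reduce to Y'·X', so they are equivalent.

Yes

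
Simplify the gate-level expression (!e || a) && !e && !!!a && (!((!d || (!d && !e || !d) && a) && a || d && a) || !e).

(!e || a) && !e && !!!a && (!((!d || (!d && !e || !d) && a) && a || d && a) || !e)
= !e && !!!a && (!((!d || (!d && !e || !d) && a) && a || d && a) || !e)   — absorption
= !e && !!!a && (!((!d || !d && a) && a || d && a) || !e)   — absorption
= !e && !!!a && (!(!d && a || d && a) || !e)   — absorption
= !e && !a && (!(!d && a || d && a) || !e)   — double negation
= !e && !a && (!a || !e)   — distribution
= !e && !a   — absorption

!e && !a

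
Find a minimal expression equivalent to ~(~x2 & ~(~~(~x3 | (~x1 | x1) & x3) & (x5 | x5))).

~(~x2 & ~(~~(~x3 | (~x1 | x1) & x3) & (x5 | x5)))
= ~(~x2 & ~(~~(~x3 | x3) & (x5 | x5)))   — complement / identity
= x2 | ~~(~x3 | x3) & (x5 | x5)   — De Morgan
= x2 | ~~(~x3 | x3) & x5   — idempotence
= x2 | (~x3 | x3) & x5   — double negation
= x2 | x5   — complement / identity

x2 | x5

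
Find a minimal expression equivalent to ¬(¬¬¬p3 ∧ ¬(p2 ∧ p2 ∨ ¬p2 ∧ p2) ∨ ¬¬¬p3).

¬(¬¬¬p3 ∧ ¬(p2 ∧ p2 ∨ ¬p2 ∧ p2) ∨ ¬¬¬p3)
= ¬(¬¬¬p3 ∧ ¬p2 ∨ ¬¬¬p3)   (distribution)
= ¬¬¬¬p3   (absorption)
= ¬¬p3   (double negation)
= p3   (double negation)

p3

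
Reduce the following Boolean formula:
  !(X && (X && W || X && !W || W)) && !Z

!X && !Z

!(X && (X && W || X && !W || W)) && !Z
= !(X && (X || W)) && !Z   [distribution]
= !X && !Z   [absorption]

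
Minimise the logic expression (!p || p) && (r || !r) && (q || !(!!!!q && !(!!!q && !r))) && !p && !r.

(!p || p) && (r || !r) && (q || !(!!!!q && !(!!!q && !r))) && !p && !r
= (!p || p) && (r || !r) && (q || !!!q || !!!q && !r) && !p && !r   — De Morgan
= (!p || p) && (r || !r) && (q || !!!q) && !p && !r   — absorption
= (r || !r) && (q || !!!q) && !p && !r   — complement / identity
= (r || !r) && (q || !q) && !p && !r   — double negation
= (q || !q) && !p && !r   — complement / identity
= !p && !r   — complement / identity

!p && !r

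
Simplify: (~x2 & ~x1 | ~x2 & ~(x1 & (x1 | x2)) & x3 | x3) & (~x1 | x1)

(~x2 & ~x1 | ~x2 & ~(x1 & (x1 | x2)) & x3 | x3) & (~x1 | x1)
= ~x2 & ~x1 | ~x2 & ~(x1 & (x1 | x2)) & x3 | x3   — complement / identity
= ~x2 & ~x1 | ~x2 & ~x1 & x3 | x3   — absorption
= ~x2 & ~x1 | x3   — absorption

~x2 & ~x1 | x3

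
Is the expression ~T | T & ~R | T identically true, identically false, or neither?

~T | T & ~R | T
= ~T | T   (absorption)
= 1   (complement)

identically true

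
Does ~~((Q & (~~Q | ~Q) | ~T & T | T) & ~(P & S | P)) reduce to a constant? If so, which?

no

~~((Q & (~~Q | ~Q) | ~T & T | T) & ~(P & S | P))
= ~~((Q & (~~Q | ~Q) | T) & ~(P & S | P))
= ~~((Q & (Q | ~Q) | T) & ~(P & S | P))
= ~~((Q | T) & ~(P & S | P))
= ~~((Q | T) & ~P)
= (Q | T) & ~P
This depends on P, Q, T, so it is not a constant.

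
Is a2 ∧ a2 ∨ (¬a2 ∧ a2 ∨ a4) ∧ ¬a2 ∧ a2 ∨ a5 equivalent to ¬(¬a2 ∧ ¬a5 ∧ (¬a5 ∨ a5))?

Yes

E1: a2 ∧ a2 ∨ (¬a2 ∧ a2 ∨ a4) ∧ ¬a2 ∧ a2 ∨ a5
    = a2 ∧ a2 ∨ ¬a2 ∧ a2 ∨ a5
    = a2 ∨ a5
E2: ¬(¬a2 ∧ ¬a5 ∧ (¬a5 ∨ a5))
    = ¬(¬a2 ∧ ¬a5)
    = a2 ∨ a5
Both reduce to a2 ∨ a5, so they are equivalent.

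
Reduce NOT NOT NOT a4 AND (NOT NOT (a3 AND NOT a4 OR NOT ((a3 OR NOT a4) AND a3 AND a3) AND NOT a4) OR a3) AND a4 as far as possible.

FALSE

NOT NOT NOT a4 AND (NOT NOT (a3 AND NOT a4 OR NOT ((a3 OR NOT a4) AND a3 AND a3) AND NOT a4) OR a3) AND a4
= NOT NOT NOT a4 AND (NOT NOT (a3 AND NOT a4 OR NOT (a3 AND a3) AND NOT a4) OR a3) AND a4   (absorption)
= NOT NOT NOT a4 AND (NOT NOT (a3 AND NOT a4 OR NOT a3 AND NOT a4) OR a3) AND a4   (idempotence)
= NOT NOT NOT a4 AND (NOT NOT NOT a4 OR a3) AND a4   (distribution)
= NOT NOT NOT a4 AND a4   (absorption)
= NOT a4 AND a4   (double negation)
= FALSE   (complement)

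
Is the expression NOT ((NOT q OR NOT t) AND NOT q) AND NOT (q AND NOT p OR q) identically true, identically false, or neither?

identically false

NOT ((NOT q OR NOT t) AND NOT q) AND NOT (q AND NOT p OR q)
= NOT ((NOT q OR NOT t) AND NOT q) AND NOT q   (absorption)
= NOT NOT q AND NOT q   (absorption)
= q AND NOT q   (double negation)
= FALSE   (complement)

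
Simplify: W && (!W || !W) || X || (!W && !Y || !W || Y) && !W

X || !W

W && (!W || !W) || X || (!W && !Y || !W || Y) && !W
= W && (!W || !W) || X || (!W || Y) && !W   [absorption]
= W && !W || X || (!W || Y) && !W   [idempotence]
= X || (!W || Y) && !W   [complement / identity]
= X || !W   [absorption]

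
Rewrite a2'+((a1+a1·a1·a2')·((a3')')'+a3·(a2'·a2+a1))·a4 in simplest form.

a2'+((a1+a1·a1·a2')·((a3')')'+a3·(a2'·a2+a1))·a4
= a2'+((a1+a1·a1·a2')·a3'+a3·(a2'·a2+a1))·a4   — double negation
= a2'+((a1+a1·a2')·a3'+a3·(a2'·a2+a1))·a4   — idempotence
= a2'+(a1·a3'+a3·(a2'·a2+a1))·a4   — absorption
= a2'+(a1·a3'+a3·a1)·a4   — complement / identity
= a2'+a1·a4   — distribution

a2'+a1·a4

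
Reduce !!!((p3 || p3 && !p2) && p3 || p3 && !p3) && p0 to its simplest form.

!!!((p3 || p3 && !p2) && p3 || p3 && !p3) && p0
= !!!(p3 && p3 || p3 && !p3) && p0   — absorption
= !(p3 && p3 || p3 && !p3) && p0   — double negation
= !p3 && p0   — distribution

!p3 && p0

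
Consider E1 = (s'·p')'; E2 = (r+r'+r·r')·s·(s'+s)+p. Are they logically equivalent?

E1: (s'·p')'
    = s+p   [De Morgan]
E2: (r+r'+r·r')·s·(s'+s)+p
    = (r+r')·s·(s'+s)+p   [complement / identity]
    = s·(s'+s)+p   [complement / identity]
    = s+p   [complement / identity]
Both reduce to s+p, so they are equivalent.

Yes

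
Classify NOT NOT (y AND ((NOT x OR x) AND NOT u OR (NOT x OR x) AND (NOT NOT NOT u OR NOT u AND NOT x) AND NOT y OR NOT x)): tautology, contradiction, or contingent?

NOT NOT (y AND ((NOT x OR x) AND NOT u OR (NOT x OR x) AND (NOT NOT NOT u OR NOT u AND NOT x) AND NOT y OR NOT x))
= NOT NOT (y AND ((NOT x OR x) AND NOT u OR (NOT x OR x) AND (NOT u OR NOT u AND NOT x) AND NOT y OR NOT x))   — double negation
= NOT NOT (y AND ((NOT x OR x) AND NOT u OR (NOT x OR x) AND NOT u AND NOT y OR NOT x))   — absorption
= y AND ((NOT x OR x) AND NOT u OR (NOT x OR x) AND NOT u AND NOT y OR NOT x)   — double negation
= y AND ((NOT x OR x) AND NOT u OR NOT x)   — absorption
= y AND (NOT u OR NOT x)   — complement / identity
This depends on u, x, y, so it is not a constant.

contingent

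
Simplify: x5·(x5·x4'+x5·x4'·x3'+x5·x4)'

x5·(x5·x4'+x5·x4'·x3'+x5·x4)'
= x5·(x5·x4'+x5·x4)'   [absorption]
= x5·x5'   [distribution]
= 0   [complement]

0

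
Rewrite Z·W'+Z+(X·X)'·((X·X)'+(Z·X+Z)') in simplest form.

Z+X'

Z·W'+Z+(X·X)'·((X·X)'+(Z·X+Z)')
= Z+(X·X)'·((X·X)'+(Z·X+Z)')
= Z+(X·X)'·((X·X)'+Z')
= Z+(X·X)'
= Z+X'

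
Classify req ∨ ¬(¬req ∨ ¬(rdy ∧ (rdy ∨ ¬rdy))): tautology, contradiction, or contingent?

req ∨ ¬(¬req ∨ ¬(rdy ∧ (rdy ∨ ¬rdy)))
= req ∨ ¬(¬req ∨ ¬rdy)   (complement / identity)
= req ∨ req ∧ rdy   (De Morgan)
= req   (absorption)
This depends on req, so it is not a constant.

contingent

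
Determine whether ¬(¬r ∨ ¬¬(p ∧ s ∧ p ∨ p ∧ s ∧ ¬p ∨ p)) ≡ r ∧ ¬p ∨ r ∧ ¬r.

E1: ¬(¬r ∨ ¬¬(p ∧ s ∧ p ∨ p ∧ s ∧ ¬p ∨ p))
    = r ∧ ¬(p ∧ s ∧ p ∨ p ∧ s ∧ ¬p ∨ p)   (De Morgan)
    = r ∧ ¬(p ∧ s ∨ p)   (distribution)
    = r ∧ ¬p   (absorption)
E2: r ∧ ¬p ∨ r ∧ ¬r
    = r ∧ ¬p   (complement / identity)
Both reduce to r ∧ ¬p, so they are equivalent.

Yes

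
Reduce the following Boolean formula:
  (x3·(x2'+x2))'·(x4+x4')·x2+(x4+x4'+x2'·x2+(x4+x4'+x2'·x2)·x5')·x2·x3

x2

(x3·(x2'+x2))'·(x4+x4')·x2+(x4+x4'+x2'·x2+(x4+x4'+x2'·x2)·x5')·x2·x3
= (x3·(x2'+x2))'·(x4+x4')·x2+(x4+x4'+x2'·x2)·x2·x3   — absorption
= (x3·(x2'+x2))'·(x4+x4')·x2+(x4+x4')·x2·x3   — complement / identity
= x3'·(x4+x4')·x2+(x4+x4')·x2·x3   — complement / identity
= (x4+x4')·x2   — distribution
= x2   — complement / identity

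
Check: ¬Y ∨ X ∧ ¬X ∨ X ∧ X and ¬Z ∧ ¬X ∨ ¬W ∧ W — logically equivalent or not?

No

E1: ¬Y ∨ X ∧ ¬X ∨ X ∧ X
    = ¬Y ∨ X
E2: ¬Z ∧ ¬X ∨ ¬W ∧ W
    = ¬Z ∧ ¬X
These differ: at W=0, X=1, Y=0, Z=0, E1 = 1 but E2 = 0.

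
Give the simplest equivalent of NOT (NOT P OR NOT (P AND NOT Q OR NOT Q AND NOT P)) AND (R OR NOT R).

NOT (NOT P OR NOT (P AND NOT Q OR NOT Q AND NOT P)) AND (R OR NOT R)
= NOT (NOT P OR NOT ((P OR NOT P) AND NOT Q)) AND (R OR NOT R)   [distribution]
= NOT (NOT P OR NOT NOT Q) AND (R OR NOT R)   [complement / identity]
= P AND NOT Q AND (R OR NOT R)   [De Morgan]
= P AND NOT Q   [complement / identity]

P AND NOT Q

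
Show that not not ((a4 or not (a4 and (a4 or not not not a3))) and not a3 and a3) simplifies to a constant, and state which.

not not ((a4 or not (a4 and (a4 or not not not a3))) and not a3 and a3)
= not not ((a4 or not (a4 and (a4 or not a3))) and not a3 and a3)   (double negation)
= not not ((a4 or not a4) and not a3 and a3)   (absorption)
= (a4 or not a4) and not a3 and a3   (double negation)
= not a3 and a3   (complement / identity)
= False   (complement)

False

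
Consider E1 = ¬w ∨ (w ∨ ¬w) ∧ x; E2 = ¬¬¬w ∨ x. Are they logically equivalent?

Yes

E1: ¬w ∨ (w ∨ ¬w) ∧ x
    = ¬w ∨ x   — complement / identity
E2: ¬¬¬w ∨ x
    = ¬w ∨ x   — double negation
Both reduce to ¬w ∨ x, so they are equivalent.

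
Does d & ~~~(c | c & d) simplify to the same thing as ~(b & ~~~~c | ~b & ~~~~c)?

No

E1: d & ~~~(c | c & d)
    = d & ~~~c   — absorption
    = d & ~c   — double negation
E2: ~(b & ~~~~c | ~b & ~~~~c)
    = ~~~~~c   — distribution
    = ~~~c   — double negation
    = ~c   — double negation
These differ: at b=0, c=0, d=0, E1 = 0 but E2 = 1.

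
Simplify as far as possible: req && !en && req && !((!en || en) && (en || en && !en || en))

req && !en && req && !((!en || en) && (en || en && !en || en))
= req && !en && req && !((!en || en) && (en || en))
= req && !en && req && !(en || en)
= req && !en && req && !en
= req && !en

req && !en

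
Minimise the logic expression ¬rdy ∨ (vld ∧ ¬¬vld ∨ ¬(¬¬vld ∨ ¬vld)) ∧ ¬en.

¬rdy ∨ (vld ∧ ¬¬vld ∨ ¬(¬¬vld ∨ ¬vld)) ∧ ¬en
= ¬rdy ∨ (vld ∧ vld ∨ ¬(¬¬vld ∨ ¬vld)) ∧ ¬en   — double negation
= ¬rdy ∨ (vld ∧ vld ∨ ¬vld ∧ vld) ∧ ¬en   — De Morgan
= ¬rdy ∨ vld ∧ ¬en   — distribution

¬rdy ∨ vld ∧ ¬en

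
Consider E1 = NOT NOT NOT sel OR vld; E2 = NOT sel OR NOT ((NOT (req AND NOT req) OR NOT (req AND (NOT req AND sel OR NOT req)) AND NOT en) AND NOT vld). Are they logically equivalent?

E1: NOT NOT NOT sel OR vld
    = NOT sel OR vld   — double negation
E2: NOT sel OR NOT ((NOT (req AND NOT req) OR NOT (req AND (NOT req AND sel OR NOT req)) AND NOT en) AND NOT vld)
    = NOT sel OR NOT ((NOT (req AND NOT req) OR NOT (req AND NOT req) AND NOT en) AND NOT vld)   — absorption
    = NOT sel OR NOT (NOT (req AND NOT req) AND NOT vld)   — absorption
    = NOT sel OR req AND NOT req OR vld   — De Morgan
    = NOT sel OR vld   — complement / identity
Both reduce to NOT sel OR vld, so they are equivalent.

Yes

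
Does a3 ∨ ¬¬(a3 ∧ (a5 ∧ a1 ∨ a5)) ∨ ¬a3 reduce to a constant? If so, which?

yes, True

a3 ∨ ¬¬(a3 ∧ (a5 ∧ a1 ∨ a5)) ∨ ¬a3
= a3 ∨ ¬¬(a3 ∧ a5) ∨ ¬a3   (absorption)
= a3 ∨ a3 ∧ a5 ∨ ¬a3   (double negation)
= a3 ∨ ¬a3   (absorption)
= True   (complement)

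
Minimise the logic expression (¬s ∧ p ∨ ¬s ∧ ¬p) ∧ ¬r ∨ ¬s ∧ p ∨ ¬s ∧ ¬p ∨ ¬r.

¬s ∨ ¬r

(¬s ∧ p ∨ ¬s ∧ ¬p) ∧ ¬r ∨ ¬s ∧ p ∨ ¬s ∧ ¬p ∨ ¬r
= ¬s ∧ p ∨ ¬s ∧ ¬p ∨ ¬r   — absorption
= ¬s ∨ ¬r   — distribution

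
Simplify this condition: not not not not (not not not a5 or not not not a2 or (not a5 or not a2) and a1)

not a5 or not a2

not not not not (not not not a5 or not not not a2 or (not a5 or not a2) and a1)
= not not (not not not a5 or not not not a2 or (not a5 or not a2) and a1)   (double negation)
= not not (not not not a5 or not a2 or (not a5 or not a2) and a1)   (double negation)
= not not (not a5 or not a2 or (not a5 or not a2) and a1)   (double negation)
= not a5 or not a2 or (not a5 or not a2) and a1   (double negation)
= not a5 or not a2   (absorption)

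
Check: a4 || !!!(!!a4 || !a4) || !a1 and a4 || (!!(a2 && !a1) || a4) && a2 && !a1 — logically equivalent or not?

E1: a4 || !!!(!!a4 || !a4) || !a1
    = a4 || !(!!a4 || !a4) || !a1
    = a4 || !a4 && a4 || !a1
    = a4 || !a1
E2: a4 || (!!(a2 && !a1) || a4) && a2 && !a1
    = a4 || (a2 && !a1 || a4) && a2 && !a1
    = a4 || a2 && !a1
These differ: at a1=0, a2=0, a4=0, E1 = 1 but E2 = 0.

No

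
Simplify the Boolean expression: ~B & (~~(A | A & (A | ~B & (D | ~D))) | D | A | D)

~B & (A | D)

~B & (~~(A | A & (A | ~B & (D | ~D))) | D | A | D)
= ~B & (A | A & (A | ~B & (D | ~D)) | D | A | D)
= ~B & (A | A & (A | ~B) | D | A | D)
= ~B & (A | A | D | A | D)
= ~B & (A | D | A | D)
= ~B & (A | D)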